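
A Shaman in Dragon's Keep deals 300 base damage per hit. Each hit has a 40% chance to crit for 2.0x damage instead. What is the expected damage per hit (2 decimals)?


E[dmg] = base * (1 + crit_chance * (crit_mult - 1))
cc as decimal = 40/100 = 0.4
cm - 1 = 2.0 - 1 = 1.0
Bonus factor = 0.4 * 1.0 = 0.4
Total multiplier = 1 + 0.4 = 1.4
Expected damage = 300 * 1.4 = 420.00

420.00 damage


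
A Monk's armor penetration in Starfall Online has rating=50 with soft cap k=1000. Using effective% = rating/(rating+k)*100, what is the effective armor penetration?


effective% = rating / (rating + k) * 100
= 50 / (50 + 1000) * 100
= 50 / 1050 * 100
= 0.047619 * 100
= 4.76%

4.76%


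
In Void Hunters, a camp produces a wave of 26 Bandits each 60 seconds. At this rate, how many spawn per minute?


Spawns per minute = count * (60 / interval)
= 26 * (60 / 60)
= 26 * 1.0
= 26.0

26.0 per minute


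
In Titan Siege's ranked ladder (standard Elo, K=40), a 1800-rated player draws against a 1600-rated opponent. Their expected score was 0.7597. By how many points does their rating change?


Elo update: delta = K * (S - Ea), where S = 0.5 (draws)
S - Ea = 0.5 - 0.7597 = -0.2597
Rating change = 40 * -0.2597
= -10.39

-10.39 rating points


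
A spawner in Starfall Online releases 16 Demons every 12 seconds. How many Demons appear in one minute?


Spawns per minute = count * (60 / interval)
= 16 * (60 / 12)
= 16 * 5.0
= 80.0

80.0 per minute


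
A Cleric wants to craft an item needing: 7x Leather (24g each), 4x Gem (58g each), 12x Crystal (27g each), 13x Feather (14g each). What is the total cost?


Cost breakdown:
  Leather: 7 * 24 = 168
  Gem: 4 * 58 = 232
  Crystal: 12 * 27 = 324
  Feather: 13 * 14 = 182
Total = 168 + 232 + 324 + 182 = 906

906 gold


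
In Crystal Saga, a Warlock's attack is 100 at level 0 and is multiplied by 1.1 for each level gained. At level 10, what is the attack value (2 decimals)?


value = base * growth^level
= 100 * 1.1^10
= 100 * 2.593742
= 259.37

259.37 attack


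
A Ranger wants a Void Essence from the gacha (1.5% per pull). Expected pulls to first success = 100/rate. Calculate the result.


Expected pulls for a geometric distribution = 1/p = 100 / rate%
= 100 / 1.5
= 66.67

66.67 pulls


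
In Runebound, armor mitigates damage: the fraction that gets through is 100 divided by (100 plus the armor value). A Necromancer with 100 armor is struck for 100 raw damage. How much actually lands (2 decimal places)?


actual = 100 * 100 / (100 + 100)
= 100 * 100 / 200
= 10000 / 200
= 50.00

50.00 damage


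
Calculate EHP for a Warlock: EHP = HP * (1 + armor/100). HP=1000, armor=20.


EHP = 1000 * (1 + 20/100)
= 1000 * (1 + 0.2)
= 1000 * 1.2
= 1200.0

1200.0 EHP


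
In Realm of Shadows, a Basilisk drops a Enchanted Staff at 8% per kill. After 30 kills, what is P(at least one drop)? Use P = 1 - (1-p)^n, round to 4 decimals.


P(at least one) = 1 - P(none) = 1 - (1-p)^n
p = 8/100 = 0.08
1 - p = 0.92
(1 - p)^30 = 0.92^30 = 0.081966
P(at least one) = 1 - 0.081966 = 0.9180

0.9180


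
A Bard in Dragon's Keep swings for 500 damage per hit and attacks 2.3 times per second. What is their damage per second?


DPS = damage * attack_speed
= 500 * 2.3
= 1150.0

1150.0 DPS


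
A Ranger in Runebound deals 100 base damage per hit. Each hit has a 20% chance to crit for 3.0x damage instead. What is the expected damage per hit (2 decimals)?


E[dmg] = base * (1 + crit_chance * (crit_mult - 1))
cc as decimal = 20/100 = 0.2
cm - 1 = 3.0 - 1 = 2.0
Bonus factor = 0.2 * 2.0 = 0.4
Total multiplier = 1 + 0.4 = 1.4
Expected damage = 100 * 1.4 = 140.00

140.00 damage


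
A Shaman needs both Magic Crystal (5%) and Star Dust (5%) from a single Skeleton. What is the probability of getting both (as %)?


For independent events, P(both) = P(A) * P(B)
= 5% * 5%
= 25 / 100 %
= 0.25%

0.25%


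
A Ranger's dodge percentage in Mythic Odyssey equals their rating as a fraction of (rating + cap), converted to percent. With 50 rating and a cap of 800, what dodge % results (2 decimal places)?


dodge% = 50 / (50 + 800) * 100
= 50 / 850 * 100
= 0.058824 * 100
= 5.88%

5.88%


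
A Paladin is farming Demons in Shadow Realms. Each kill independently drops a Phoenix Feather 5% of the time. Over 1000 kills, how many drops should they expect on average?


Expected drops = kills * (drop_rate / 100)
= 1000 * (5 / 100)
= 1000 * 0.05
= 50.0

50.0 drops


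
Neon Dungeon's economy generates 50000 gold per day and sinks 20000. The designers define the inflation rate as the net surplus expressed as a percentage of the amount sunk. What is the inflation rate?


Net gold = 50000 - 20000 = 30000
Inflation rate = net / sunk * 100 = 30000 / 20000 * 100
= 1.5 * 100
= 150.00%

150.00%


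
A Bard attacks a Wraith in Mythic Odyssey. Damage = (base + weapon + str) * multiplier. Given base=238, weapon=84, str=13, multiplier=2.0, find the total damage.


Sum base + weapon + str = 238 + 84 + 13 = 335
Multiply by 2.0:
335 * 2.0 = 670.0

670.0 damage


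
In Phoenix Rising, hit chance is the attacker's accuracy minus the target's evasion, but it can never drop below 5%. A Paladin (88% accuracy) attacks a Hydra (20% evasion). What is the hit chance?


accuracy - evasion = 88 - 20 = 68
Apply floor: max(68, 5) = 68
Hit chance = 68%

68%


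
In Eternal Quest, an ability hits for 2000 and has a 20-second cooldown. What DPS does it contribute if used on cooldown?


DPS = damage / cooldown
= 2000 / 20
= 100.00

100.00 DPS


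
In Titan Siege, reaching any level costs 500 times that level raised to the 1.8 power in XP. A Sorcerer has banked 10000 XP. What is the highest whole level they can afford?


XP = 500 * level^1.8, so level = (XP / 500)^(1/1.8)
= (10000 / 500)^(1/1.8)
= 20.0^0.5556
= 5.282
Floor: level = 5

level 5


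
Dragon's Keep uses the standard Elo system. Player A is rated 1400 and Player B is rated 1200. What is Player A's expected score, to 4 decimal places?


Elo expected score: Ea = 1/(1 + 10^((Rb-Ra)/400))
Rb - Ra = 1200 - 1400 = -200
(Rb-Ra)/400 = -200/400 = -0.5
10^-0.5 = 0.316228
Ea = 1/(1 + 0.316228) = 1/1.316228 = 0.7597

0.7597


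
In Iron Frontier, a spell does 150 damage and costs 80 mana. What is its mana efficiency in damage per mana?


Efficiency = damage / mana
= 150 / 80
= 1.88

1.88 dmg/mana


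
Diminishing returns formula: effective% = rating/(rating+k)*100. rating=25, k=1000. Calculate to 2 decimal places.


effective% = rating / (rating + k) * 100
= 25 / (25 + 1000) * 100
= 25 / 1025 * 100
= 0.02439 * 100
= 2.44%

2.44%


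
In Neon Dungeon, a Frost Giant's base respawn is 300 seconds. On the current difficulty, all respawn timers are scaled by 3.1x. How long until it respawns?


Respawn time = base * multiplier
= 300 * 3.1
= 930.0 seconds

930.0 seconds


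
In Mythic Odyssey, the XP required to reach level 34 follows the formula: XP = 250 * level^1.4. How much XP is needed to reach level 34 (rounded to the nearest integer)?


XP = 250 * level^1.4
Substitute level = 34:
XP = 250 * 34^1.4
= 250 * 139.3383
= 34835

34835 XP


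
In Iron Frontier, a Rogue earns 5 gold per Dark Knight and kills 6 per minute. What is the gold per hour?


Gold per minute = 5 * 6 = 30
Gold per hour = 30 * 60 = 1800

1800 gold/hour


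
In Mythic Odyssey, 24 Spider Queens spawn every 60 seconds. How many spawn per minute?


Spawns per minute = count * (60 / interval)
= 24 * (60 / 60)
= 24 * 1.0
= 24.0

24.0 per minute


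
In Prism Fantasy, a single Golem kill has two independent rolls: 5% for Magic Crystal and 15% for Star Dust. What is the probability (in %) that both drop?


For independent events, P(both) = P(A) * P(B)
= 5% * 15%
= 75 / 100 %
= 0.75%

0.75%


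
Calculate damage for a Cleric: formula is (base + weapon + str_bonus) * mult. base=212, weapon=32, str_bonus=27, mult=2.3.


Sum base + weapon + str = 212 + 32 + 27 = 271
Multiply by 2.3:
271 * 2.3 = 623.3

623.3 damage


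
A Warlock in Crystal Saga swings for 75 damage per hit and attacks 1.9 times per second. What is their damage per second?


DPS = damage * attack_speed
= 75 * 1.9
= 142.5

142.5 DPS


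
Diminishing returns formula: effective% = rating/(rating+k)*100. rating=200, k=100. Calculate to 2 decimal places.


effective% = rating / (rating + k) * 100
= 200 / (200 + 100) * 100
= 200 / 300 * 100
= 0.666667 * 100
= 66.67%

66.67%


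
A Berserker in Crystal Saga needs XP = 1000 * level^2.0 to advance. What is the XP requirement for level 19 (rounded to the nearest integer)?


XP = 1000 * level^2.0
Substitute level = 19:
XP = 1000 * 19^2.0
= 1000 * 361.0
= 361000

361000 XP


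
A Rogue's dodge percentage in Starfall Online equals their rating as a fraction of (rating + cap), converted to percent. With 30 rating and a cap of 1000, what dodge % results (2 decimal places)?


dodge% = 30 / (30 + 1000) * 100
= 30 / 1030 * 100
= 0.029126 * 100
= 2.91%

2.91%


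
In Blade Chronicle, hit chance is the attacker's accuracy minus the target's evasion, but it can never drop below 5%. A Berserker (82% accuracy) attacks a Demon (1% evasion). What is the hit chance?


accuracy - evasion = 82 - 1 = 81
Apply floor: max(81, 5) = 81
Hit chance = 81%

81%


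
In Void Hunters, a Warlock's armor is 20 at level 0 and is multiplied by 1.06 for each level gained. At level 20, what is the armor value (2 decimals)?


value = base * growth^level
= 20 * 1.06^20
= 20 * 3.207135
= 64.14

64.14 armor


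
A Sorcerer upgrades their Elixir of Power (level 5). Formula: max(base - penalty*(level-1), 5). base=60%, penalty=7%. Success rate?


raw_rate = 60 - 7 * (5 - 1)
= 60 - 7 * 4
= 60 - 28
= 32
Apply floor: max(32, 5) = 32%

32%


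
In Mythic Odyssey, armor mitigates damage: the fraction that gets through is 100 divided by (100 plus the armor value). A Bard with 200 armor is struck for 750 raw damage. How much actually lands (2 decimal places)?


actual = 750 * 100 / (100 + 200)
= 750 * 100 / 300
= 75000 / 300
= 250.00

250.00 damage


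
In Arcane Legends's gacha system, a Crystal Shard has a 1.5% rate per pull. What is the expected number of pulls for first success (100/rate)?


Expected pulls for a geometric distribution = 1/p = 100 / rate%
= 100 / 1.5
= 66.67

66.67 pulls


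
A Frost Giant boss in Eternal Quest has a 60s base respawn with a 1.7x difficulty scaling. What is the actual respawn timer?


Respawn time = base * multiplier
= 60 * 1.7
= 102.0 seconds

102.0 seconds


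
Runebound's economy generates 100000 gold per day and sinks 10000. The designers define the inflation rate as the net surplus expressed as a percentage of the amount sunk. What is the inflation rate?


Net gold = 100000 - 10000 = 90000
Inflation rate = net / sunk * 100 = 90000 / 10000 * 100
= 9.0 * 100
= 900.00%

900.00%


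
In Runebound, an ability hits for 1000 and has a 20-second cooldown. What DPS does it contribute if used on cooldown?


DPS = damage / cooldown
= 1000 / 20
= 50.00

50.00 DPS


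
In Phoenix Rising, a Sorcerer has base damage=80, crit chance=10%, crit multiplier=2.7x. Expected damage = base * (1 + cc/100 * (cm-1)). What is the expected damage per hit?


E[dmg] = base * (1 + crit_chance * (crit_mult - 1))
cc as decimal = 10/100 = 0.1
cm - 1 = 2.7 - 1 = 1.7
Bonus factor = 0.1 * 1.7 = 0.17
Total multiplier = 1 + 0.17 = 1.17
Expected damage = 80 * 1.17 = 93.60

93.60 damage


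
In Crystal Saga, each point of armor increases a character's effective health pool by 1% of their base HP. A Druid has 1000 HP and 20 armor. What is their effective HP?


EHP = 1000 * (1 + 20/100)
= 1000 * (1 + 0.2)
= 1000 * 1.2
= 1200.0

1200.0 EHP


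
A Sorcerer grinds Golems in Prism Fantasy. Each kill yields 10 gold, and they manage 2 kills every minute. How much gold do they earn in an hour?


Gold per minute = 10 * 2 = 20
Gold per hour = 20 * 60 = 1200

1200 gold/hour


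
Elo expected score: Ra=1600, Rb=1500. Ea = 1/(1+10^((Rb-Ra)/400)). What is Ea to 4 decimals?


Elo expected score: Ea = 1/(1 + 10^((Rb-Ra)/400))
Rb - Ra = 1500 - 1600 = -100
(Rb-Ra)/400 = -100/400 = -0.25
10^-0.25 = 0.562341
Ea = 1/(1 + 0.562341) = 1/1.562341 = 0.6401

0.6401


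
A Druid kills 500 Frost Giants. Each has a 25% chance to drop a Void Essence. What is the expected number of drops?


Expected drops = kills * (drop_rate / 100)
= 500 * (25 / 100)
= 500 * 0.25
= 125.0

125.0 drops


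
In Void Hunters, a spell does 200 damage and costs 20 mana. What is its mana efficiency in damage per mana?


Efficiency = damage / mana
= 200 / 20
= 10.00

10.00 dmg/mana


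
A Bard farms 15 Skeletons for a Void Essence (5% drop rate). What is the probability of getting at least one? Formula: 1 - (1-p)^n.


P(at least one) = 1 - P(none) = 1 - (1-p)^n
p = 5/100 = 0.05
1 - p = 0.95
(1 - p)^15 = 0.95^15 = 0.463291
P(at least one) = 1 - 0.463291 = 0.5367

0.5367


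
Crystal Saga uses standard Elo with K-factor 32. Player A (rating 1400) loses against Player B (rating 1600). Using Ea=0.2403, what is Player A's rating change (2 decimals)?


Elo update: delta = K * (S - Ea), where S = 0 (loses)
S - Ea = 0 - 0.2403 = -0.2403
Rating change = 32 * -0.2403
= -7.69

-7.69 rating points


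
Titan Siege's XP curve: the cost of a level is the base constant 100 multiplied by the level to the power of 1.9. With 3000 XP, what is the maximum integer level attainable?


XP = 100 * level^1.9, so level = (XP / 100)^(1/1.9)
= (3000 / 100)^(1/1.9)
= 30.0^0.5263
= 5.9901
Floor: level = 5

level 5


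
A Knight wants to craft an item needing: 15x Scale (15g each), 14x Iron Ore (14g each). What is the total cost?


Cost breakdown:
  Scale: 15 * 15 = 225
  Iron Ore: 14 * 14 = 196
Total = 225 + 196 = 421

421 gold


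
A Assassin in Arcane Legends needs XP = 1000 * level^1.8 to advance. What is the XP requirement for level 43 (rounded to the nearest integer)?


XP = 1000 * level^1.8
Substitute level = 43:
XP = 1000 * 43^1.8
= 1000 * 871.451497
= 871451

871451 XP


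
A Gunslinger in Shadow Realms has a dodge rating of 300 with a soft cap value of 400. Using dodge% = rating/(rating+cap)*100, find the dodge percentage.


dodge% = 300 / (300 + 400) * 100
= 300 / 700 * 100
= 0.428571 * 100
= 42.86%

42.86%


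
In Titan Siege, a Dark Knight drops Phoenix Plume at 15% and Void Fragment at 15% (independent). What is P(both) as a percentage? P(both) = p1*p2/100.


For independent events, P(both) = P(A) * P(B)
= 15% * 15%
= 225 / 100 %
= 2.25%

2.25%


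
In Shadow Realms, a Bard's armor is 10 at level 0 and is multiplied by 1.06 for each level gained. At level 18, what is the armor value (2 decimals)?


value = base * growth^level
= 10 * 1.06^18
= 10 * 2.854339
= 28.54

28.54 armor


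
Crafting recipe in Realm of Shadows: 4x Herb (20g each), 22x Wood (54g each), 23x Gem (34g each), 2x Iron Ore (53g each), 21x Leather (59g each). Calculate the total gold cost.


Cost breakdown:
  Herb: 4 * 20 = 80
  Wood: 22 * 54 = 1188
  Gem: 23 * 34 = 782
  Iron Ore: 2 * 53 = 106
  Leather: 21 * 59 = 1239
Total = 80 + 1188 + 782 + 106 + 1239 = 3395

3395 gold


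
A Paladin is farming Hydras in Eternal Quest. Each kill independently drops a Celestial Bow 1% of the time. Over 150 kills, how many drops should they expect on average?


Expected drops = kills * (drop_rate / 100)
= 150 * (1 / 100)
= 150 * 0.01
= 1.5

1.5 drops


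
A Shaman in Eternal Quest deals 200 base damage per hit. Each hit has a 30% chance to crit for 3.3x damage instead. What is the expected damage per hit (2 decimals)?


E[dmg] = base * (1 + crit_chance * (crit_mult - 1))
cc as decimal = 30/100 = 0.3
cm - 1 = 3.3 - 1 = 2.3
Bonus factor = 0.3 * 2.3 = 0.69
Total multiplier = 1 + 0.69 = 1.69
Expected damage = 200 * 1.69 = 338.00

338.00 damage


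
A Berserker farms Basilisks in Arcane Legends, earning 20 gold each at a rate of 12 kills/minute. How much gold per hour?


Gold per minute = 20 * 12 = 240
Gold per hour = 240 * 60 = 14400

14400 gold/hour


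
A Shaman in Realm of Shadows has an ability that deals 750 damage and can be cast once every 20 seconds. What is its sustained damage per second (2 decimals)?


DPS = damage / cooldown
= 750 / 20
= 37.50

37.50 DPS


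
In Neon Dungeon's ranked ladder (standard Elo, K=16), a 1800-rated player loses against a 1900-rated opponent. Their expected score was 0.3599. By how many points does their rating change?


Elo update: delta = K * (S - Ea), where S = 0 (loses)
S - Ea = 0 - 0.3599 = -0.3599
Rating change = 16 * -0.3599
= -5.76

-5.76 rating points


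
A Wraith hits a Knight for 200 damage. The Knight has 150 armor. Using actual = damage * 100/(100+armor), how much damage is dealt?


actual = 200 * 100 / (100 + 150)
= 200 * 100 / 250
= 20000 / 250
= 80.00

80.00 damage


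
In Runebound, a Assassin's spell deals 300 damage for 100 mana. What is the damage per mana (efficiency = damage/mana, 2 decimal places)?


Efficiency = damage / mana
= 300 / 100
= 3.00

3.00 dmg/mana


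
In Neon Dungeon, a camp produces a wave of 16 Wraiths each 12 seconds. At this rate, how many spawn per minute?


Spawns per minute = count * (60 / interval)
= 16 * (60 / 12)
= 16 * 5.0
= 80.0

80.0 per minute


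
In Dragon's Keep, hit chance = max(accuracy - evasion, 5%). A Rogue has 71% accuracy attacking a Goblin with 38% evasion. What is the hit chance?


accuracy - evasion = 71 - 38 = 33
Apply floor: max(33, 5) = 33
Hit chance = 33%

33%


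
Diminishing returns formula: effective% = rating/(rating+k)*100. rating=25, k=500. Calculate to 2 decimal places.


effective% = rating / (rating + k) * 100
= 25 / (25 + 500) * 100
= 25 / 525 * 100
= 0.047619 * 100
= 4.76%

4.76%


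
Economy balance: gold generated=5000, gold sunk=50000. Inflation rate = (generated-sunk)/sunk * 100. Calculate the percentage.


Net gold = 5000 - 50000 = -45000
Inflation rate = net / sunk * 100 = -45000 / 50000 * 100
= -0.9 * 100
= -90.00%

-90.00%


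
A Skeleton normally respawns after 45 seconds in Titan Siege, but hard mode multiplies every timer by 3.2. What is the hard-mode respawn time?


Respawn time = base * multiplier
= 45 * 3.2
= 144.0 seconds

144.0 seconds


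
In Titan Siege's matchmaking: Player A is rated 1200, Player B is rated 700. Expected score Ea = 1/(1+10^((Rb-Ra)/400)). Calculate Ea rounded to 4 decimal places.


Elo expected score: Ea = 1/(1 + 10^((Rb-Ra)/400))
Rb - Ra = 700 - 1200 = -500
(Rb-Ra)/400 = -500/400 = -1.25
10^-1.25 = 0.056234
Ea = 1/(1 + 0.056234) = 1/1.056234 = 0.9468

0.9468


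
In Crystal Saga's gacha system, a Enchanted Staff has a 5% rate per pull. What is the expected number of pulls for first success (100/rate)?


Expected pulls for a geometric distribution = 1/p = 100 / rate%
= 100 / 5
= 20.0

20.0 pulls


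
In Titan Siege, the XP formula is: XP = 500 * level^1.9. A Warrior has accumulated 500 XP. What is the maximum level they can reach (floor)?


XP = 500 * level^1.9, so level = (XP / 500)^(1/1.9)
= (500 / 500)^(1/1.9)
= 1.0^0.5263
= 1.0
Floor: level = 1

level 1


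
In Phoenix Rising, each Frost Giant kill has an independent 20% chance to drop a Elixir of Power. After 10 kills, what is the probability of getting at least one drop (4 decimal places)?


P(at least one) = 1 - P(none) = 1 - (1-p)^n
p = 20/100 = 0.2
1 - p = 0.8
(1 - p)^10 = 0.8^10 = 0.107374
P(at least one) = 1 - 0.107374 = 0.8926

0.8926


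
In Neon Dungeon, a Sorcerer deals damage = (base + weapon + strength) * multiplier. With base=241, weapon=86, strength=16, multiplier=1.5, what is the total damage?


Sum base + weapon + str = 241 + 86 + 16 = 343
Multiply by 1.5:
343 * 1.5 = 514.5

514.5 damage


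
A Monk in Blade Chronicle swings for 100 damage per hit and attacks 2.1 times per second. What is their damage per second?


DPS = damage * attack_speed
= 100 * 2.1
= 210.0

210.0 DPS


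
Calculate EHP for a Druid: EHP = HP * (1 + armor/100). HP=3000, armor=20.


EHP = 3000 * (1 + 20/100)
= 3000 * (1 + 0.2)
= 3000 * 1.2
= 3600.0

3600.0 EHP


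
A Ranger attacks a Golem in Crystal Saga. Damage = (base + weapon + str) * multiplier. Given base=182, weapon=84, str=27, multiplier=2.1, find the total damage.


Sum base + weapon + str = 182 + 84 + 27 = 293
Multiply by 2.1:
293 * 2.1 = 615.3

615.3 damage


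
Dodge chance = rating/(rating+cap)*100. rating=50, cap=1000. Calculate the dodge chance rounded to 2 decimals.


dodge% = 50 / (50 + 1000) * 100
= 50 / 1050 * 100
= 0.047619 * 100
= 4.76%

4.76%


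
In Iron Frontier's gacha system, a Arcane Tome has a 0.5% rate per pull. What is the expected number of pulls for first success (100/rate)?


Expected pulls for a geometric distribution = 1/p = 100 / rate%
= 100 / 0.5
= 200.0

200.0 pulls


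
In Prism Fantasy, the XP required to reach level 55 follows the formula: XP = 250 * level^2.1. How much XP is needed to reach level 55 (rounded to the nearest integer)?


XP = 250 * level^2.1
Substitute level = 55:
XP = 250 * 55^2.1
= 250 * 4516.0802
= 1129020

1129020 XP


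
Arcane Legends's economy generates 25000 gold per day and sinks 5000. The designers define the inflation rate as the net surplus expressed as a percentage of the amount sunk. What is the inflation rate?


Net gold = 25000 - 5000 = 20000
Inflation rate = net / sunk * 100 = 20000 / 5000 * 100
= 4.0 * 100
= 400.00%

400.00%


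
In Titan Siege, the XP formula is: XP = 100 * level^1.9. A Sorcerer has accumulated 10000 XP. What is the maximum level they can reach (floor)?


XP = 100 * level^1.9, so level = (XP / 100)^(1/1.9)
= (10000 / 100)^(1/1.9)
= 100.0^0.5263
= 11.2884
Floor: level = 11

level 11


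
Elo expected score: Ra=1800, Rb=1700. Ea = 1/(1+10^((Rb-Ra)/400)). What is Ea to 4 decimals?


Elo expected score: Ea = 1/(1 + 10^((Rb-Ra)/400))
Rb - Ra = 1700 - 1800 = -100
(Rb-Ra)/400 = -100/400 = -0.25
10^-0.25 = 0.562341
Ea = 1/(1 + 0.562341) = 1/1.562341 = 0.6401

0.6401


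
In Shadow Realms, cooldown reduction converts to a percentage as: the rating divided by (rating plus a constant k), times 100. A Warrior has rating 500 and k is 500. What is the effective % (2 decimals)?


effective% = rating / (rating + k) * 100
= 500 / (500 + 500) * 100
= 500 / 1000 * 100
= 0.5 * 100
= 50.00%

50.00%


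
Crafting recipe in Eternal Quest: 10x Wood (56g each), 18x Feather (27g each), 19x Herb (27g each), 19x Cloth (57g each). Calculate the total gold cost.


Cost breakdown:
  Wood: 10 * 56 = 560
  Feather: 18 * 27 = 486
  Herb: 19 * 27 = 513
  Cloth: 19 * 57 = 1083
Total = 560 + 486 + 513 + 1083 = 2642

2642 gold


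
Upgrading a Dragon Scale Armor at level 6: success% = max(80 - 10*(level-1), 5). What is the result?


raw_rate = 80 - 10 * (6 - 1)
= 80 - 10 * 5
= 80 - 50
= 30
Apply floor: max(30, 5) = 30%

30%


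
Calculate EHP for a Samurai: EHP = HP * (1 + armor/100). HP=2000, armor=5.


EHP = 2000 * (1 + 5/100)
= 2000 * (1 + 0.05)
= 2000 * 1.05
= 2100.0

2100.0 EHP


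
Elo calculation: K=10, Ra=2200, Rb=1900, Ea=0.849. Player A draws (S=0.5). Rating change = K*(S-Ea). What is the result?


Elo update: delta = K * (S - Ea), where S = 0.5 (draws)
S - Ea = 0.5 - 0.849 = -0.349
Rating change = 10 * -0.349
= -3.49

-3.49 rating points


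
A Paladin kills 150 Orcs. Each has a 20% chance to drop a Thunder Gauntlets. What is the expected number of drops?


Expected drops = kills * (drop_rate / 100)
= 150 * (20 / 100)
= 150 * 0.2
= 30.0

30.0 drops


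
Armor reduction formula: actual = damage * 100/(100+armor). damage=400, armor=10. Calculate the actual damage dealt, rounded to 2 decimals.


actual = 400 * 100 / (100 + 10)
= 400 * 100 / 110
= 40000 / 110
= 363.64

363.64 damage


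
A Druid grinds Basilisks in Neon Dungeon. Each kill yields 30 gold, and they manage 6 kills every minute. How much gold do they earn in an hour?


Gold per minute = 30 * 6 = 180
Gold per hour = 180 * 60 = 10800

10800 gold/hour


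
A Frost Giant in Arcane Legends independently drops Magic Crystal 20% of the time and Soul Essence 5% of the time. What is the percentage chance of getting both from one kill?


For independent events, P(both) = P(A) * P(B)
= 20% * 5%
= 100 / 100 %
= 1.0%

1.0%


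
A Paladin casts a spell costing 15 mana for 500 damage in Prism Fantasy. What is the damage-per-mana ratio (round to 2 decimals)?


Efficiency = damage / mana
= 500 / 15
= 33.33

33.33 dmg/mana


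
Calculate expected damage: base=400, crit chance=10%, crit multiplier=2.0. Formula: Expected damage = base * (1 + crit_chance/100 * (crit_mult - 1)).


E[dmg] = base * (1 + crit_chance * (crit_mult - 1))
cc as decimal = 10/100 = 0.1
cm - 1 = 2.0 - 1 = 1.0
Bonus factor = 0.1 * 1.0 = 0.1
Total multiplier = 1 + 0.1 = 1.1
Expected damage = 400 * 1.1 = 440.00

440.00 damage


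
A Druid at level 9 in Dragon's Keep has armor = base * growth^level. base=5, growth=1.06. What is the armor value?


value = base * growth^level
= 5 * 1.06^9
= 5 * 1.689479
= 8.45

8.45 armor


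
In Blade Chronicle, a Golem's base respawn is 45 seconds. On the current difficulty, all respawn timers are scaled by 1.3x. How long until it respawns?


Respawn time = base * multiplier
= 45 * 1.3
= 58.5 seconds

58.5 seconds


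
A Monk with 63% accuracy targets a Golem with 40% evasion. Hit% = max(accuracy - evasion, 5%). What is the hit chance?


accuracy - evasion = 63 - 40 = 23
Apply floor: max(23, 5) = 23
Hit chance = 23%

23%


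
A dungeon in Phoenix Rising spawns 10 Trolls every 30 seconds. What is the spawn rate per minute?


Spawns per minute = count * (60 / interval)
= 10 * (60 / 30)
= 10 * 2.0
= 20.0

20.0 per minute


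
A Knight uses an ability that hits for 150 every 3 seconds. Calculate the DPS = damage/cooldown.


DPS = damage / cooldown
= 150 / 3
= 50.00

50.00 DPS


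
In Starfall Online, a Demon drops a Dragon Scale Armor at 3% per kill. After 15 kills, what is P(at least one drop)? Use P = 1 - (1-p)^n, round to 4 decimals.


P(at least one) = 1 - P(none) = 1 - (1-p)^n
p = 3/100 = 0.03
1 - p = 0.97
(1 - p)^15 = 0.97^15 = 0.633251
P(at least one) = 1 - 0.633251 = 0.3667

0.3667


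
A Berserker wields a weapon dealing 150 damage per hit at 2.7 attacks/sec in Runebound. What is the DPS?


DPS = damage * attack_speed
= 150 * 2.7
= 405.0

405.0 DPS


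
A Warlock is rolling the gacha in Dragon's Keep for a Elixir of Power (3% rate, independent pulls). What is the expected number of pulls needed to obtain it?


Expected pulls for a geometric distribution = 1/p = 100 / rate%
= 100 / 3
= 33.33

33.33 pulls


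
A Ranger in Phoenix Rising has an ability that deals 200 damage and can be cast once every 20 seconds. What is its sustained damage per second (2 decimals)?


DPS = damage / cooldown
= 200 / 20
= 10.00

10.00 DPS


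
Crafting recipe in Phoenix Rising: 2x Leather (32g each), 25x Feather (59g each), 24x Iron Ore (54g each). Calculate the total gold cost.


Cost breakdown:
  Leather: 2 * 32 = 64
  Feather: 25 * 59 = 1475
  Iron Ore: 24 * 54 = 1296
Total = 64 + 1475 + 1296 = 2835

2835 gold


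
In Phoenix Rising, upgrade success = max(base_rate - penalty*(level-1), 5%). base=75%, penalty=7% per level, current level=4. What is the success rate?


raw_rate = 75 - 7 * (4 - 1)
= 75 - 7 * 3
= 75 - 21
= 54
Apply floor: max(54, 5) = 54%

54%


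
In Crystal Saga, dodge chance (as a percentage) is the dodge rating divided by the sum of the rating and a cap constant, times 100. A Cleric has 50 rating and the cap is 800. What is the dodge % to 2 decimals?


dodge% = 50 / (50 + 800) * 100
= 50 / 850 * 100
= 0.058824 * 100
= 5.88%

5.88%


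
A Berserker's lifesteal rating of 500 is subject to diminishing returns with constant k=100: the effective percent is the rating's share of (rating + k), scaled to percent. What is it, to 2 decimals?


effective% = rating / (rating + k) * 100
= 500 / (500 + 100) * 100
= 500 / 600 * 100
= 0.833333 * 100
= 83.33%

83.33%


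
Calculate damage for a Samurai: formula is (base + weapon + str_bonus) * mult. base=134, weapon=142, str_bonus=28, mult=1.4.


Sum base + weapon + str = 134 + 142 + 28 = 304
Multiply by 1.4:
304 * 1.4 = 425.6

425.6 damage


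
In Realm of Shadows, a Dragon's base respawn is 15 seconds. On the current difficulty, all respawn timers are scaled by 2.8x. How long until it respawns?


Respawn time = base * multiplier
= 15 * 2.8
= 42.0 seconds

42.0 seconds


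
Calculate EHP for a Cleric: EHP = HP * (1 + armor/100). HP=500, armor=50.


EHP = 500 * (1 + 50/100)
= 500 * (1 + 0.5)
= 500 * 1.5
= 750.0

750.0 EHP


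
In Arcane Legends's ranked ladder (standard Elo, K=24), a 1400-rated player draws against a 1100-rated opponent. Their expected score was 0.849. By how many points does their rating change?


Elo update: delta = K * (S - Ea), where S = 0.5 (draws)
S - Ea = 0.5 - 0.849 = -0.349
Rating change = 24 * -0.349
= -8.38

-8.38 rating points


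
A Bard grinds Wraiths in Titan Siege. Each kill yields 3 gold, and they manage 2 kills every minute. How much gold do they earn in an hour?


Gold per minute = 3 * 2 = 6
Gold per hour = 6 * 60 = 360

360 gold/hour


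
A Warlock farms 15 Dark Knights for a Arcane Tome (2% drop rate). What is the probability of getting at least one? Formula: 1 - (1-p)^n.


P(at least one) = 1 - P(none) = 1 - (1-p)^n
p = 2/100 = 0.02
1 - p = 0.98
(1 - p)^15 = 0.98^15 = 0.738569
P(at least one) = 1 - 0.738569 = 0.2614

0.2614


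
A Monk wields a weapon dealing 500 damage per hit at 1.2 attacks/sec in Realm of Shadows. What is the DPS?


DPS = damage * attack_speed
= 500 * 1.2
= 600.0

600.0 DPS


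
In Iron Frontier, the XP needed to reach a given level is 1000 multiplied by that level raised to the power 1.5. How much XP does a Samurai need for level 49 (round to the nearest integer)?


XP = 1000 * level^1.5
Substitute level = 49:
XP = 1000 * 49^1.5
= 1000 * 343.0
= 343000

343000 XP


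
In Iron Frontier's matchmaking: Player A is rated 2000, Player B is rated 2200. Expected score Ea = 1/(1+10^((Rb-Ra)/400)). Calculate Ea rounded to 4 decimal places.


Elo expected score: Ea = 1/(1 + 10^((Rb-Ra)/400))
Rb - Ra = 2200 - 2000 = 200
(Rb-Ra)/400 = 200/400 = 0.5
10^0.5 = 3.162278
Ea = 1/(1 + 3.162278) = 1/4.162278 = 0.2403

0.2403


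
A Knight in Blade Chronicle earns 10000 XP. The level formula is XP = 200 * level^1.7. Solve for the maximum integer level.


XP = 200 * level^1.7, so level = (XP / 200)^(1/1.7)
= (10000 / 200)^(1/1.7)
= 50.0^0.5882
= 9.9861
Floor: level = 9

level 9


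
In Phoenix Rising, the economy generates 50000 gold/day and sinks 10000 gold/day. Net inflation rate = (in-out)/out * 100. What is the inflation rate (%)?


Net gold = 50000 - 10000 = 40000
Inflation rate = net / sunk * 100 = 40000 / 10000 * 100
= 4.0 * 100
= 400.00%

400.00%


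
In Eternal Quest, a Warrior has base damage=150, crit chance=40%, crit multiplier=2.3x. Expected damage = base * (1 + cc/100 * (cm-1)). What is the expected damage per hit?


E[dmg] = base * (1 + crit_chance * (crit_mult - 1))
cc as decimal = 40/100 = 0.4
cm - 1 = 2.3 - 1 = 1.3
Bonus factor = 0.4 * 1.3 = 0.52
Total multiplier = 1 + 0.52 = 1.52
Expected damage = 150 * 1.52 = 228.00

228.00 damage


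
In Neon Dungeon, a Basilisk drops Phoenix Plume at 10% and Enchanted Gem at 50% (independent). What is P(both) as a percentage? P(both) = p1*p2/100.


For independent events, P(both) = P(A) * P(B)
= 10% * 50%
= 500 / 100 %
= 5.0%

5.0%


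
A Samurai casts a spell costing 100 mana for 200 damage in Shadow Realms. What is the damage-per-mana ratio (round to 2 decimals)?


Efficiency = damage / mana
= 200 / 100
= 2.00

2.00 dmg/mana


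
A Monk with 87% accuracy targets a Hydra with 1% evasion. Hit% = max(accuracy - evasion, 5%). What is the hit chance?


accuracy - evasion = 87 - 1 = 86
Apply floor: max(86, 5) = 86
Hit chance = 86%

86%


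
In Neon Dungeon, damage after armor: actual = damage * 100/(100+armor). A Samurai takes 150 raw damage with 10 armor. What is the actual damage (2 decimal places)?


actual = 150 * 100 / (100 + 10)
= 150 * 100 / 110
= 15000 / 110
= 136.36

136.36 damage


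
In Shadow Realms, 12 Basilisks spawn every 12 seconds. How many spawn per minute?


Spawns per minute = count * (60 / interval)
= 12 * (60 / 12)
= 12 * 5.0
= 60.0

60.0 per minute


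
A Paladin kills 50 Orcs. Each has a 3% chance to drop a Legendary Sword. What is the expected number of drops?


Expected drops = kills * (drop_rate / 100)
= 50 * (3 / 100)
= 50 * 0.03
= 1.5

1.5 drops


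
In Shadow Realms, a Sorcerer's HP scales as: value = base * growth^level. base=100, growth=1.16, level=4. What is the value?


value = base * growth^level
= 100 * 1.16^4
= 100 * 1.810639
= 181.06

181.06 HP


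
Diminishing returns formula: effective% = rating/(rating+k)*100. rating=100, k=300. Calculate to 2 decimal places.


effective% = rating / (rating + k) * 100
= 100 / (100 + 300) * 100
= 100 / 400 * 100
= 0.25 * 100
= 25.00%

25.00%


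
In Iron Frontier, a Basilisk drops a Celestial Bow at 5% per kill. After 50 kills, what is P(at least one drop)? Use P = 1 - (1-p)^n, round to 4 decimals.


P(at least one) = 1 - P(none) = 1 - (1-p)^n
p = 5/100 = 0.05
1 - p = 0.95
(1 - p)^50 = 0.95^50 = 0.076945
P(at least one) = 1 - 0.076945 = 0.9231

0.9231


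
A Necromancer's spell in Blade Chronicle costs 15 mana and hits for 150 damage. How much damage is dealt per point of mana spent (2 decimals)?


Efficiency = damage / mana
= 150 / 15
= 10.00

10.00 dmg/mana


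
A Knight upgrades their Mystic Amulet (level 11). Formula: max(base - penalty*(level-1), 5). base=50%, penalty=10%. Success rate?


raw_rate = 50 - 10 * (11 - 1)
= 50 - 10 * 10
= 50 - 100
= -50
Apply floor: max(-50, 5) = 5%

5%


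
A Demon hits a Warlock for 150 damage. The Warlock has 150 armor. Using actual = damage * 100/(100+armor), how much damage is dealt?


actual = 150 * 100 / (100 + 150)
= 150 * 100 / 250
= 15000 / 250
= 60.00

60.00 damage


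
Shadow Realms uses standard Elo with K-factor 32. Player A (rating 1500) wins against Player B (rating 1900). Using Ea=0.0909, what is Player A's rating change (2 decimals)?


Elo update: delta = K * (S - Ea), where S = 1 (wins)
S - Ea = 1 - 0.0909 = 0.9091
Rating change = 32 * 0.9091
= 29.09

29.09 rating points


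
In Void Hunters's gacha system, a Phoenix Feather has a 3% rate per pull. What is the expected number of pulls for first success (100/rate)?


Expected pulls for a geometric distribution = 1/p = 100 / rate%
= 100 / 3
= 33.33

33.33 pulls


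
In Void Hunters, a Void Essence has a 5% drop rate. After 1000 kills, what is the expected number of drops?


Expected drops = kills * (drop_rate / 100)
= 1000 * (5 / 100)
= 1000 * 0.05
= 50.0

50.0 drops


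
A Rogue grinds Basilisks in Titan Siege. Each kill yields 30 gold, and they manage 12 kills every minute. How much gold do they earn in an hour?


Gold per minute = 30 * 12 = 360
Gold per hour = 360 * 60 = 21600

21600 gold/hour


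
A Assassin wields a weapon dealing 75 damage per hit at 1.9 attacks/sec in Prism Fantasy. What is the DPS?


DPS = damage * attack_speed
= 75 * 1.9
= 142.5

142.5 DPS


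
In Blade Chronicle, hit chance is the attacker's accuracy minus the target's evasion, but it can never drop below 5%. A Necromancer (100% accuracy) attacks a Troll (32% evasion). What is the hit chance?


accuracy - evasion = 100 - 32 = 68
Apply floor: max(68, 5) = 68
Hit chance = 68%

68%


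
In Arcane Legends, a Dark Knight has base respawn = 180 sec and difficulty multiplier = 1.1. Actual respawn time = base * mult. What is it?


Respawn time = base * multiplier
= 180 * 1.1
= 198.0 seconds

198.0 seconds


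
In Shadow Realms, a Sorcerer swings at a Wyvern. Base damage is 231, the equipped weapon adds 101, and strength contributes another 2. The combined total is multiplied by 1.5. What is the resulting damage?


Sum base + weapon + str = 231 + 101 + 2 = 334
Multiply by 1.5:
334 * 1.5 = 501.0

501.0 damage


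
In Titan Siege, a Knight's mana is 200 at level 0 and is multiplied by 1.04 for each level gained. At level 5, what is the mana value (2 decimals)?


value = base * growth^level
= 200 * 1.04^5
= 200 * 1.216653
= 243.33

243.33 mana


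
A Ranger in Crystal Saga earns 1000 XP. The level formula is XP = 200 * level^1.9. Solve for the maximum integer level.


XP = 200 * level^1.9, so level = (XP / 200)^(1/1.9)
= (1000 / 200)^(1/1.9)
= 5.0^0.5263
= 2.3328
Floor: level = 2

level 2


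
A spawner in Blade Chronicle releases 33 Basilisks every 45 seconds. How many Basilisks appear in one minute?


Spawns per minute = count * (60 / interval)
= 33 * (60 / 45)
= 33 * 1.3333
= 44.0

44.0 per minute


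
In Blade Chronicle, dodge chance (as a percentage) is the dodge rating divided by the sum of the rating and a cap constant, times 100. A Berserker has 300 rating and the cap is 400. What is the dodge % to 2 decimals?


dodge% = 300 / (300 + 400) * 100
= 300 / 700 * 100
= 0.428571 * 100
= 42.86%

42.86%


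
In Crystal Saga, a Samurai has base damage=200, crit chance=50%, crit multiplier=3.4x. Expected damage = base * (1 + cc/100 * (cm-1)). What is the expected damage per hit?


E[dmg] = base * (1 + crit_chance * (crit_mult - 1))
cc as decimal = 50/100 = 0.5
cm - 1 = 3.4 - 1 = 2.4
Bonus factor = 0.5 * 2.4 = 1.2
Total multiplier = 1 + 1.2 = 2.2
Expected damage = 200 * 2.2 = 440.00

440.00 damage


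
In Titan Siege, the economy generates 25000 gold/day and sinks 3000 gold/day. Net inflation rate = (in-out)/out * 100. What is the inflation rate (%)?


Net gold = 25000 - 3000 = 22000
Inflation rate = net / sunk * 100 = 22000 / 3000 * 100
= 7.333333 * 100
= 733.33%

733.33%


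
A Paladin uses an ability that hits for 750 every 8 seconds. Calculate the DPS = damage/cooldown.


DPS = damage / cooldown
= 750 / 8
= 93.75

93.75 DPS


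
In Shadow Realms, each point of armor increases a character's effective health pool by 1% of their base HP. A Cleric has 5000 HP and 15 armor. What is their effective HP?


EHP = 5000 * (1 + 15/100)
= 5000 * (1 + 0.15)
= 5000 * 1.15
= 5750.0

5750.0 EHP


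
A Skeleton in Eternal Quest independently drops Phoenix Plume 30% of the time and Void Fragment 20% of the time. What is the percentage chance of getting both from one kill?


For independent events, P(both) = P(A) * P(B)
= 30% * 20%
= 600 / 100 %
= 6.0%

6.0%


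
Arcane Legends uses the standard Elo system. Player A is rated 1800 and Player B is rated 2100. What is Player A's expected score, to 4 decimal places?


Elo expected score: Ea = 1/(1 + 10^((Rb-Ra)/400))
Rb - Ra = 2100 - 1800 = 300
(Rb-Ra)/400 = 300/400 = 0.75
10^0.75 = 5.623413
Ea = 1/(1 + 5.623413) = 1/6.623413 = 0.1510

0.1510


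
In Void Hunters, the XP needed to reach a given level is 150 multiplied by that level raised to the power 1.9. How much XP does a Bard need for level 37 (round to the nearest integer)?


XP = 150 * level^1.9
Substitute level = 37:
XP = 150 * 37^1.9
= 150 * 954.0767
= 143112

143112 XP


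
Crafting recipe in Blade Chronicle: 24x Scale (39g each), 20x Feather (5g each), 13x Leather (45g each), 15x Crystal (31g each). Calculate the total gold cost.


Cost breakdown:
  Scale: 24 * 39 = 936
  Feather: 20 * 5 = 100
  Leather: 13 * 45 = 585
  Crystal: 15 * 31 = 465
Total = 936 + 100 + 585 + 465 = 2086

2086 gold


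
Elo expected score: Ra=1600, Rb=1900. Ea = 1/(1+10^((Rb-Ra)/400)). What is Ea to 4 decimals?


Elo expected score: Ea = 1/(1 + 10^((Rb-Ra)/400))
Rb - Ra = 1900 - 1600 = 300
(Rb-Ra)/400 = 300/400 = 0.75
10^0.75 = 5.623413
Ea = 1/(1 + 5.623413) = 1/6.623413 = 0.1510

0.1510
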